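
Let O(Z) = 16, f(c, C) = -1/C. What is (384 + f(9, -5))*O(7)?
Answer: 30736/5 ≈ 6147.2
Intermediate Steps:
(384 + f(9, -5))*O(7) = (384 - 1/(-5))*16 = (384 - 1*(-1/5))*16 = (384 + 1/5)*16 = (1921/5)*16 = 30736/5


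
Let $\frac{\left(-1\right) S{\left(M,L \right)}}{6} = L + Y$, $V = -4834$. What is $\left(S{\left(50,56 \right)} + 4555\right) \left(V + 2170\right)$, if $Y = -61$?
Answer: $-12214440$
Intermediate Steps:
$S{\left(M,L \right)} = 366 - 6 L$ ($S{\left(M,L \right)} = - 6 \left(L - 61\right) = - 6 \left(-61 + L\right) = 366 - 6 L$)
$\left(S{\left(50,56 \right)} + 4555\right) \left(V + 2170\right) = \left(\left(366 - 336\right) + 4555\right) \left(-4834 + 2170\right) = \left(\left(366 - 336\right) + 4555\right) \left(-2664\right) = \left(30 + 4555\right) \left(-2664\right) = 4585 \left(-2664\right) = -12214440$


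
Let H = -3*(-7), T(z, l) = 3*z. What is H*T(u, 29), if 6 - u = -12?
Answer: 1134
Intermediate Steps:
u = 18 (u = 6 - 1*(-12) = 6 + 12 = 18)
H = 21
H*T(u, 29) = 21*(3*18) = 21*54 = 1134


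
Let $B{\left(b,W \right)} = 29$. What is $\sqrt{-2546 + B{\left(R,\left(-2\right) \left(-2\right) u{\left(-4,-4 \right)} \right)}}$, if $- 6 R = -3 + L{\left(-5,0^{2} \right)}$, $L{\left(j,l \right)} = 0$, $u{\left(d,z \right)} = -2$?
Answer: $i \sqrt{2517} \approx 50.17 i$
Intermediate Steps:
$R = \frac{1}{2}$ ($R = - \frac{-3 + 0}{6} = \left(- \frac{1}{6}\right) \left(-3\right) = \frac{1}{2} \approx 0.5$)
$\sqrt{-2546 + B{\left(R,\left(-2\right) \left(-2\right) u{\left(-4,-4 \right)} \right)}} = \sqrt{-2546 + 29} = \sqrt{-2517} = i \sqrt{2517}$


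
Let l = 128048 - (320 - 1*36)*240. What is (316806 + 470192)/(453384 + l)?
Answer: 393499/256636 ≈ 1.5333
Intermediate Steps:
l = 59888 (l = 128048 - (320 - 36)*240 = 128048 - 284*240 = 128048 - 1*68160 = 128048 - 68160 = 59888)
(316806 + 470192)/(453384 + l) = (316806 + 470192)/(453384 + 59888) = 786998/513272 = 786998*(1/513272) = 393499/256636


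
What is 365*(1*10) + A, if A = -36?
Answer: 3614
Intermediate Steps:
365*(1*10) + A = 365*(1*10) - 36 = 365*10 - 36 = 3650 - 36 = 3614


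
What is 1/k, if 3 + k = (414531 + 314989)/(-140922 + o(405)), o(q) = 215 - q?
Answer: -17639/144107 ≈ -0.12240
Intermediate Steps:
k = -144107/17639 (k = -3 + (414531 + 314989)/(-140922 + (215 - 1*405)) = -3 + 729520/(-140922 + (215 - 405)) = -3 + 729520/(-140922 - 190) = -3 + 729520/(-141112) = -3 + 729520*(-1/141112) = -3 - 91190/17639 = -144107/17639 ≈ -8.1698)
1/k = 1/(-144107/17639) = -17639/144107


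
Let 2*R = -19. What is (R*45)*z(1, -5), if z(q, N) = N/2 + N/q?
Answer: 12825/4 ≈ 3206.3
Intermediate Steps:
R = -19/2 (R = (1/2)*(-19) = -19/2 ≈ -9.5000)
z(q, N) = N/2 + N/q (z(q, N) = N*(1/2) + N/q = N/2 + N/q)
(R*45)*z(1, -5) = (-19/2*45)*((1/2)*(-5) - 5/1) = -855*(-5/2 - 5*1)/2 = -855*(-5/2 - 5)/2 = -855/2*(-15/2) = 12825/4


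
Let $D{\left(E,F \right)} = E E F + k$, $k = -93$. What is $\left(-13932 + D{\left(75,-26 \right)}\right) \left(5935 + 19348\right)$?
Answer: $-4052232825$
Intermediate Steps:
$D{\left(E,F \right)} = -93 + F E^{2}$ ($D{\left(E,F \right)} = E E F - 93 = E^{2} F - 93 = F E^{2} - 93 = -93 + F E^{2}$)
$\left(-13932 + D{\left(75,-26 \right)}\right) \left(5935 + 19348\right) = \left(-13932 - \left(93 + 26 \cdot 75^{2}\right)\right) \left(5935 + 19348\right) = \left(-13932 - 146343\right) 25283 = \left(-160275\right) 25283 = -4052232825$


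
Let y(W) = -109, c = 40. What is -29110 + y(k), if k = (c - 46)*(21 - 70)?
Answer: -29219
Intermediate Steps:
k = 294 (k = (40 - 46)*(21 - 70) = -6*(-49) = 294)
-29110 + y(k) = -29110 - 109 = -29219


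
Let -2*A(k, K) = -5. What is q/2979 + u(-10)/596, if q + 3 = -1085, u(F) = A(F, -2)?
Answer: -1282001/3550968 ≈ -0.36103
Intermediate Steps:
A(k, K) = 5/2 (A(k, K) = -½*(-5) = 5/2)
u(F) = 5/2
q = -1088 (q = -3 - 1085 = -1088)
q/2979 + u(-10)/596 = -1088/2979 + (5/2)/596 = -1088*1/2979 + (5/2)*(1/596) = -1088/2979 + 5/1192 = -1282001/3550968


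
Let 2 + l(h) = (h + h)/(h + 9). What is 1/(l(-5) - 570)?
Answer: -2/1149 ≈ -0.0017406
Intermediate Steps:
l(h) = -2 + 2*h/(9 + h) (l(h) = -2 + (h + h)/(h + 9) = -2 + (2*h)/(9 + h) = -2 + 2*h/(9 + h))
1/(l(-5) - 570) = 1/(-18/(9 - 5) - 570) = 1/(-18/4 - 570) = 1/(-18*1/4 - 570) = 1/(-9/2 - 570) = 1/(-1149/2) = -2/1149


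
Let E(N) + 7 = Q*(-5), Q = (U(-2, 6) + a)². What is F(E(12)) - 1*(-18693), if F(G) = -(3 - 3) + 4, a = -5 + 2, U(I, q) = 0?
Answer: 18697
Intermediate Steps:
a = -3
Q = 9 (Q = (0 - 3)² = (-3)² = 9)
E(N) = -52 (E(N) = -7 + 9*(-5) = -7 - 45 = -52)
F(G) = 4 (F(G) = -1*0 + 4 = 0 + 4 = 4)
F(E(12)) - 1*(-18693) = 4 - 1*(-18693) = 4 + 18693 = 18697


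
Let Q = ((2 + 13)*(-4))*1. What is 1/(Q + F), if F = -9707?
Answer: -1/9767 ≈ -0.00010239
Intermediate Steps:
Q = -60 (Q = (15*(-4))*1 = -60*1 = -60)
1/(Q + F) = 1/(-60 - 9707) = 1/(-9767) = -1/9767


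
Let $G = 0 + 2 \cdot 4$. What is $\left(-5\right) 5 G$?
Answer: $-200$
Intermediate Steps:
$G = 8$ ($G = 0 + 8 = 8$)
$\left(-5\right) 5 G = \left(-5\right) 5 \cdot 8 = \left(-25\right) 8 = -200$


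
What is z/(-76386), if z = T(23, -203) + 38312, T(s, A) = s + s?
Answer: -6393/12731 ≈ -0.50216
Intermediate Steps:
T(s, A) = 2*s
z = 38358 (z = 2*23 + 38312 = 46 + 38312 = 38358)
z/(-76386) = 38358/(-76386) = 38358*(-1/76386) = -6393/12731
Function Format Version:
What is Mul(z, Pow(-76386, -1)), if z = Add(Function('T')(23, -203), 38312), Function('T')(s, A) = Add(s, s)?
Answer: Rational(-6393, 12731) ≈ -0.50216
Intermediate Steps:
Function('T')(s, A) = Mul(2, s)
z = 38358 (z = Add(Mul(2, 23), 38312) = Add(46, 38312) = 38358)
Mul(z, Pow(-76386, -1)) = Mul(38358, Pow(-76386, -1)) = Mul(38358, Rational(-1, 76386)) = Rational(-6393, 12731)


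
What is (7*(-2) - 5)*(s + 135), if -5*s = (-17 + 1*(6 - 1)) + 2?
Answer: -2603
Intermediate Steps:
s = 2 (s = -((-17 + 1*(6 - 1)) + 2)/5 = -((-17 + 1*5) + 2)/5 = -((-17 + 5) + 2)/5 = -(-12 + 2)/5 = -⅕*(-10) = 2)
(7*(-2) - 5)*(s + 135) = (7*(-2) - 5)*(2 + 135) = (-14 - 5)*137 = -19*137 = -2603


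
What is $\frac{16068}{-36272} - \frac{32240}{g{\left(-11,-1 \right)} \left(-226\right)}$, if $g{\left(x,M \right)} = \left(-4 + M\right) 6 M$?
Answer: $\frac{13255853}{3074052} \approx 4.3122$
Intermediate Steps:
$g{\left(x,M \right)} = M \left(-24 + 6 M\right)$ ($g{\left(x,M \right)} = \left(-24 + 6 M\right) M = M \left(-24 + 6 M\right)$)
$\frac{16068}{-36272} - \frac{32240}{g{\left(-11,-1 \right)} \left(-226\right)} = \frac{16068}{-36272} - \frac{32240}{6 \left(-1\right) \left(-4 - 1\right) \left(-226\right)} = 16068 \left(- \frac{1}{36272}\right) - \frac{32240}{6 \left(-1\right) \left(-5\right) \left(-226\right)} = - \frac{4017}{9068} - \frac{32240}{30 \left(-226\right)} = - \frac{4017}{9068} - \frac{32240}{-6780} = - \frac{4017}{9068} - - \frac{1612}{339} = - \frac{4017}{9068} + \frac{1612}{339} = \frac{13255853}{3074052}$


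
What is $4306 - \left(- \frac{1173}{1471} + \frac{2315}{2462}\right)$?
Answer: $\frac{15594100773}{3621602} \approx 4305.9$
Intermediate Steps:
$4306 - \left(- \frac{1173}{1471} + \frac{2315}{2462}\right) = 4306 - \frac{517439}{3621602} = \frac{15594100773}{3621602}$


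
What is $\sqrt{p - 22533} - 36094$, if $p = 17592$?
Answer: $-36094 + 9 i \sqrt{61} \approx -36094.0 + 70.292 i$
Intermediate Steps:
$\sqrt{p - 22533} - 36094 = \sqrt{17592 - 22533} - 36094 = \sqrt{-4941} - 36094 = 9 i \sqrt{61} - 36094 = -36094 + 9 i \sqrt{61}$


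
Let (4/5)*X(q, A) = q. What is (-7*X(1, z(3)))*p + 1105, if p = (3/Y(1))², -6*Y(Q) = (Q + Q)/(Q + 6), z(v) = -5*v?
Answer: -134495/4 ≈ -33624.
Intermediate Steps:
Y(Q) = -Q/(3*(6 + Q)) (Y(Q) = -(Q + Q)/(6*(Q + 6)) = -2*Q/(6*(6 + Q)) = -Q/(3*(6 + Q)))
X(q, A) = 5*q/4
p = 3969 (p = (3/((-1*1/(18 + 3*1))))² = (3/((-1*1/(18 + 3))))² = (3/((-1*1/21)))² = (3/((-1*1*1/21)))² = (3/(-1/21))² = (3*(-21))² = (-63)² = 3969)
(-7*X(1, z(3)))*p + 1105 = -35/4*3969 + 1105 = -138915/4 + 1105 = -134495/4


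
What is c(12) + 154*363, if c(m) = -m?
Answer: 55890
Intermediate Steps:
c(12) + 154*363 = -1*12 + 154*363 = -12 + 55902 = 55890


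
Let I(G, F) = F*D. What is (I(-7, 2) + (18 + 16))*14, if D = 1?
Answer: 504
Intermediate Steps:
I(G, F) = F (I(G, F) = F*1 = F)
(I(-7, 2) + (18 + 16))*14 = (2 + (18 + 16))*14 = (2 + 34)*14 = 36*14 = 504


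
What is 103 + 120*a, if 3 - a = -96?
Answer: 11983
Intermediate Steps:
a = 99 (a = 3 - 1*(-96) = 3 + 96 = 99)
103 + 120*a = 103 + 120*99 = 103 + 11880 = 11983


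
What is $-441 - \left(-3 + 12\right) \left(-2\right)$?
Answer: $-423$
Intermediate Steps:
$-441 - \left(-3 + 12\right) \left(-2\right) = -441 - 9 \left(-2\right) = -441 - -18 = -441 + 18 = -423$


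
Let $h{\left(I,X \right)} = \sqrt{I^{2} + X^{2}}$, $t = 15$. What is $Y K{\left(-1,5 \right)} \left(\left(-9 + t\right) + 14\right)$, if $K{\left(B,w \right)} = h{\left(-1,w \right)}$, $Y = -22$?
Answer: $- 440 \sqrt{26} \approx -2243.6$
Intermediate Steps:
$K{\left(B,w \right)} = \sqrt{1 + w^{2}}$ ($K{\left(B,w \right)} = \sqrt{\left(-1\right)^{2} + w^{2}} = \sqrt{1 + w^{2}}$)
$Y K{\left(-1,5 \right)} \left(\left(-9 + t\right) + 14\right) = - 22 \sqrt{1 + 5^{2}} \left(\left(-9 + 15\right) + 14\right) = - 22 \sqrt{1 + 25} \left(6 + 14\right) = - 22 \sqrt{26} \cdot 20 = - 440 \sqrt{26}$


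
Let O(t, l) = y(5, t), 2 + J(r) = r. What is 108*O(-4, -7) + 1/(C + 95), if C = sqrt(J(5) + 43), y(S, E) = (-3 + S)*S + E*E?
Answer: 25213127/8979 - sqrt(46)/8979 ≈ 2808.0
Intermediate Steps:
y(S, E) = E**2 + S*(-3 + S) (y(S, E) = S*(-3 + S) + E**2 = E**2 + S*(-3 + S))
J(r) = -2 + r
O(t, l) = 10 + t**2 (O(t, l) = t**2 + 5**2 - 3*5 = t**2 + 25 - 15 = 10 + t**2)
C = sqrt(46) (C = sqrt((-2 + 5) + 43) = sqrt(3 + 43) = sqrt(46) ≈ 6.7823)
108*O(-4, -7) + 1/(C + 95) = 108*(10 + (-4)**2) + 1/(sqrt(46) + 95) = 108*(10 + 16) + 1/(95 + sqrt(46)) = 108*26 + 1/(95 + sqrt(46)) = 2808 + 1/(95 + sqrt(46))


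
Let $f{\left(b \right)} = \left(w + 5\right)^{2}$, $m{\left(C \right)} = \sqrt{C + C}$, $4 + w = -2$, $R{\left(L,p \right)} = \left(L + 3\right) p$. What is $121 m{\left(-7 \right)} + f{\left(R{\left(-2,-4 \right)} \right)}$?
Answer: $1 + 121 i \sqrt{14} \approx 1.0 + 452.74 i$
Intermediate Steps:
$R{\left(L,p \right)} = p \left(3 + L\right)$ ($R{\left(L,p \right)} = \left(3 + L\right) p = p \left(3 + L\right)$)
$w = -6$ ($w = -4 - 2 = -6$)
$m{\left(C \right)} = \sqrt{2} \sqrt{C}$ ($m{\left(C \right)} = \sqrt{2 C} = \sqrt{2} \sqrt{C}$)
$f{\left(b \right)} = 1$ ($f{\left(b \right)} = \left(-6 + 5\right)^{2} = \left(-1\right)^{2} = 1$)
$121 m{\left(-7 \right)} + f{\left(R{\left(-2,-4 \right)} \right)} = 121 \sqrt{2} \sqrt{-7} + 1 = 121 \sqrt{2} i \sqrt{7} + 1 = 121 i \sqrt{14} + 1 = 1 + 121 i \sqrt{14}$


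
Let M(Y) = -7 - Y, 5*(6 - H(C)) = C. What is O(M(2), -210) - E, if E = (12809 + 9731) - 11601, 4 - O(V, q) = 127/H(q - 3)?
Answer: -2657840/243 ≈ -10938.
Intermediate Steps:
H(C) = 6 - C/5
O(V, q) = 4 - 127/(33/5 - q/5) (O(V, q) = 4 - 127/(6 - (q - 3)/5) = 4 - 127/(6 - (-3 + q)/5) = 4 - 127/(6 + (⅗ - q/5)) = 4 - 127/(33/5 - q/5))
E = 10939 (E = 22540 - 11601 = 10939)
O(M(2), -210) - E = (503 + 4*(-210))/(-33 - 210) - 1*10939 = (503 - 840)/(-243) - 10939 = -1/243*(-337) - 10939 = 337/243 - 10939 = -2657840/243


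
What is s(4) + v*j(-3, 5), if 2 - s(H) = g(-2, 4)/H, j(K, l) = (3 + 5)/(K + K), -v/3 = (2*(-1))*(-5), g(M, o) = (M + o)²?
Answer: 41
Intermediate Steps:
v = -30 (v = -3*2*(-1)*(-5) = -(-6)*(-5) = -3*10 = -30)
j(K, l) = 4/K (j(K, l) = 8/((2*K)) = 8*(1/(2*K)) = 4/K)
s(H) = 2 - 4/H (s(H) = 2 - (-2 + 4)²/H = 2 - 2²/H = 2 - 4/H)
s(4) + v*j(-3, 5) = (2 - 4/4) - 120/(-3) = (2 - 4*¼) - 120*(-1)/3 = (2 - 1) - 30*(-4/3) = 1 + 40 = 41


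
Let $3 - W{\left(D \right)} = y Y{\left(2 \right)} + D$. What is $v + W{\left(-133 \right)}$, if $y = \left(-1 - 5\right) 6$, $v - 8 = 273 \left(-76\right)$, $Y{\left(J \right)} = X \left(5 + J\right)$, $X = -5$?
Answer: $-21864$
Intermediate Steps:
$Y{\left(J \right)} = -25 - 5 J$ ($Y{\left(J \right)} = - 5 \left(5 + J\right) = -25 - 5 J$)
$v = -20740$ ($v = 8 + 273 \left(-76\right) = 8 - 20748 = -20740$)
$y = -36$ ($y = \left(-6\right) 6 = -36$)
$W{\left(D \right)} = -1257 - D$ ($W{\left(D \right)} = 3 - \left(- 36 \left(-25 - 10\right) + D\right) = 3 - \left(\left(-36\right) \left(-35\right) + D\right) = 3 - \left(1260 + D\right) = -1257 - D$)
$v + W{\left(-133 \right)} = -20740 - 1124 = -21864$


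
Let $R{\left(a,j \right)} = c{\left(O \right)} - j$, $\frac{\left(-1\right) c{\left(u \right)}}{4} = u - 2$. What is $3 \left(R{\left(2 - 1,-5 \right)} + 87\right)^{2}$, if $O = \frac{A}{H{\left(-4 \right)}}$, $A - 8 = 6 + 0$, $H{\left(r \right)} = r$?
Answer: $38988$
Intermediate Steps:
$A = 14$ ($A = 8 + \left(6 + 0\right) = 8 + 6 = 14$)
$O = - \frac{7}{2}$ ($O = \frac{14}{-4} = 14 \left(- \frac{1}{4}\right) = - \frac{7}{2} \approx -3.5$)
$c{\left(u \right)} = 8 - 4 u$ ($c{\left(u \right)} = - 4 \left(u - 2\right) = - 4 \left(-2 + u\right) = 8 - 4 u$)
$R{\left(a,j \right)} = 22 - j$ ($R{\left(a,j \right)} = \left(8 - -14\right) - j = \left(8 + 14\right) - j = 22 - j$)
$3 \left(R{\left(2 - 1,-5 \right)} + 87\right)^{2} = 3 \left(\left(22 - -5\right) + 87\right)^{2} = 3 \left(\left(22 + 5\right) + 87\right)^{2} = 3 \left(27 + 87\right)^{2} = 3 \cdot 114^{2} = 3 \cdot 12996 = 38988$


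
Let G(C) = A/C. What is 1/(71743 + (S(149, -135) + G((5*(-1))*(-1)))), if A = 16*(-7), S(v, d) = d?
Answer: 5/357928 ≈ 1.3969e-5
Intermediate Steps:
A = -112
G(C) = -112/C
1/(71743 + (S(149, -135) + G((5*(-1))*(-1)))) = 1/(71743 + (-135 - 112/((5*(-1))*(-1)))) = 1/(71743 + (-135 - 112/((-5*(-1))))) = 1/(71743 + (-135 - 112/5)) = 1/(71743 - 787/5) = 1/(357928/5) = 5/357928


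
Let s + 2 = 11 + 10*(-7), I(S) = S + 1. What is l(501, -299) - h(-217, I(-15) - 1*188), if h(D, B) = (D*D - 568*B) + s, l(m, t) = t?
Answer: -162063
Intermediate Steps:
I(S) = 1 + S
s = -61 (s = -2 + (11 + 10*(-7)) = -2 + (11 - 70) = -2 - 59 = -61)
h(D, B) = -61 + D² - 568*B (h(D, B) = (D*D - 568*B) - 61 = (D² - 568*B) - 61 = -61 + D² - 568*B)
l(501, -299) - h(-217, I(-15) - 1*188) = -299 - (-61 + (-217)² - 568*((1 - 15) - 1*188)) = -299 - (-61 + 47089 - 568*(-14 - 188)) = -299 - (-61 + 47089 - 568*(-202)) = -299 - (-61 + 47089 + 114736) = -299 - 1*161764 = -299 - 161764 = -162063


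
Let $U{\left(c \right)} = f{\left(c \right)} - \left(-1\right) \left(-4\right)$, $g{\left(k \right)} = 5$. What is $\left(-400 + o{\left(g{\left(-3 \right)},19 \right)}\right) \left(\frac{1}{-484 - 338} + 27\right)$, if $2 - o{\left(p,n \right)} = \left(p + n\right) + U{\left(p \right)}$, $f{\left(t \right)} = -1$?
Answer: $- \frac{3084827}{274} \approx -11259.0$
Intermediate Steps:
$U{\left(c \right)} = -5$ ($U{\left(c \right)} = -1 - \left(-1\right) \left(-4\right) = -1 - 4 = -5$)
$o{\left(p,n \right)} = 7 - n - p$ ($o{\left(p,n \right)} = 2 - \left(\left(p + n\right) - 5\right) = 2 - \left(\left(n + p\right) - 5\right) = 2 - \left(-5 + n + p\right) = 7 - n - p$)
$\left(-400 + o{\left(g{\left(-3 \right)},19 \right)}\right) \left(\frac{1}{-484 - 338} + 27\right) = \left(-400 - 17\right) \left(\frac{1}{-484 - 338} + 27\right) = \left(-400 - 17\right) \left(\frac{1}{-822} + 27\right) = \left(-400 - 17\right) \left(- \frac{1}{822} + 27\right) = \left(-417\right) \frac{22193}{822} = - \frac{3084827}{274}$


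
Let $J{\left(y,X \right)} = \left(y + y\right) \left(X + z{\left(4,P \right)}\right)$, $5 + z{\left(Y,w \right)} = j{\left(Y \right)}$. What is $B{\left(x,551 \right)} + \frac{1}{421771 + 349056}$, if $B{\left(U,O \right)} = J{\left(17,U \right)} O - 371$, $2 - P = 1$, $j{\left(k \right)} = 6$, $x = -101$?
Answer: $- \frac{1444353278616}{770827} \approx -1.8738 \cdot 10^{6}$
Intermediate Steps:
$P = 1$ ($P = 2 - 1 = 1$)
$z{\left(Y,w \right)} = 1$ ($z{\left(Y,w \right)} = -5 + 6 = 1$)
$J{\left(y,X \right)} = 2 y \left(1 + X\right)$ ($J{\left(y,X \right)} = \left(y + y\right) \left(X + 1\right) = 2 y \left(1 + X\right)$)
$B{\left(U,O \right)} = -371 + O \left(34 + 34 U\right)$ ($B{\left(U,O \right)} = 2 \cdot 17 \left(1 + U\right) O - 371 = \left(34 + 34 U\right) O - 371 = O \left(34 + 34 U\right) - 371 = -371 + O \left(34 + 34 U\right)$)
$B{\left(x,551 \right)} + \frac{1}{421771 + 349056} = \left(-371 + 34 \cdot 551 \left(1 - 101\right)\right) + \frac{1}{421771 + 349056} = \left(-371 + 34 \cdot 551 \left(-100\right)\right) + \frac{1}{770827} = \left(-371 - 1873400\right) + \frac{1}{770827} = -1873771 + \frac{1}{770827} = - \frac{1444353278616}{770827}$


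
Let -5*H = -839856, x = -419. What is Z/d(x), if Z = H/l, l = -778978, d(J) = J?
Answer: 419928/815979455 ≈ 0.00051463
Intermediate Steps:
H = 839856/5 (H = -⅕*(-839856) = 839856/5 ≈ 1.6797e+5)
Z = -419928/1947445 (Z = (839856/5)/(-778978) = (839856/5)*(-1/778978) = -419928/1947445 ≈ -0.21563)
Z/d(x) = -419928/1947445/(-419) = -419928/1947445*(-1/419) = 419928/815979455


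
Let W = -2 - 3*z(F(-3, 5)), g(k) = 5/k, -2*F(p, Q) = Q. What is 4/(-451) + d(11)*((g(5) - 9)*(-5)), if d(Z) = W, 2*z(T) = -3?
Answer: 45096/451 ≈ 99.991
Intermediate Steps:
F(p, Q) = -Q/2
z(T) = -3/2 (z(T) = (1/2)*(-3) = -3/2)
W = 5/2 (W = -2 - 3*(-3/2) = -2 + 9/2 = 5/2 ≈ 2.5000)
d(Z) = 5/2
4/(-451) + d(11)*((g(5) - 9)*(-5)) = 4/(-451) + 5*((5/5 - 9)*(-5))/2 = 4*(-1/451) + 5*((5*(1/5) - 9)*(-5))/2 = -4/451 + 5*((1 - 9)*(-5))/2 = -4/451 + 5*(-8*(-5))/2 = -4/451 + (5/2)*40 = -4/451 + 100 = 45096/451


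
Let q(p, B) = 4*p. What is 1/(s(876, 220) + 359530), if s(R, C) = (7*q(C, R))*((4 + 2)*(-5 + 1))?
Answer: 1/211690 ≈ 4.7239e-6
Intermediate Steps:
s(R, C) = -672*C (s(R, C) = (7*(4*C))*((4 + 2)*(-5 + 1)) = (28*C)*(6*(-4)) = (28*C)*(-24) = -672*C)
1/(s(876, 220) + 359530) = 1/(-672*220 + 359530) = 1/(-147840 + 359530) = 1/211690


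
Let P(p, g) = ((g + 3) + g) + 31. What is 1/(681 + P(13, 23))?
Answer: 1/761 ≈ 0.0013141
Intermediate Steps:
P(p, g) = 34 + 2*g (P(p, g) = ((3 + g) + g) + 31 = (3 + 2*g) + 31 = 34 + 2*g)
1/(681 + P(13, 23)) = 1/(681 + (34 + 2*23)) = 1/(681 + (34 + 46)) = 1/(681 + 80) = 1/761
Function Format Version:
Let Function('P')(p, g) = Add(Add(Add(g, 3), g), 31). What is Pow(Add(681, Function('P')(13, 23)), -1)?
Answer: Rational(1, 761) ≈ 0.0013141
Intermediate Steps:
Function('P')(p, g) = Add(34, Mul(2, g)) (Function('P')(p, g) = Add(Add(Add(3, g), g), 31) = Add(Add(3, Mul(2, g)), 31) = Add(34, Mul(2, g)))
Pow(Add(681, Function('P')(13, 23)), -1) = Pow(Add(681, Add(34, Mul(2, 23))), -1) = Pow(Add(681, Add(34, 46)), -1) = Pow(Add(681, 80), -1) = Pow(761, -1) = Rational(1, 761)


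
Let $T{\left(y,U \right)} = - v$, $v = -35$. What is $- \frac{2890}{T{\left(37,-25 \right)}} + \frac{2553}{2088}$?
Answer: $- \frac{396331}{4872} \approx -81.349$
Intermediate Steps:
$T{\left(y,U \right)} = 35$ ($T{\left(y,U \right)} = \left(-1\right) \left(-35\right) = 35$)
$- \frac{2890}{T{\left(37,-25 \right)}} + \frac{2553}{2088} = - \frac{2890}{35} + \frac{2553}{2088} = \left(-2890\right) \frac{1}{35} + 2553 \cdot \frac{1}{2088} = - \frac{578}{7} + \frac{851}{696} = - \frac{396331}{4872}$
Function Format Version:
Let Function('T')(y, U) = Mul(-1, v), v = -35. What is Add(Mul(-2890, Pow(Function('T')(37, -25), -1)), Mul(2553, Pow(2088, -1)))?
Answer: Rational(-396331, 4872) ≈ -81.349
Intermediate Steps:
Function('T')(y, U) = 35 (Function('T')(y, U) = Mul(-1, -35) = 35)
Add(Mul(-2890, Pow(Function('T')(37, -25), -1)), Mul(2553, Pow(2088, -1))) = Add(Mul(-2890, Pow(35, -1)), Mul(2553, Pow(2088, -1))) = Add(Mul(-2890, Rational(1, 35)), Mul(2553, Rational(1, 2088))) = Add(Rational(-578, 7), Rational(851, 696)) = Rational(-396331, 4872)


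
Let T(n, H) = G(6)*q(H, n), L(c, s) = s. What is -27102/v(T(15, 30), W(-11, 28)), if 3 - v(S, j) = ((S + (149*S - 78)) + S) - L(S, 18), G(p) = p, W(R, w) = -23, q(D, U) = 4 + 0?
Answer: 9034/1175 ≈ 7.6885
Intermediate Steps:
q(D, U) = 4
T(n, H) = 24 (T(n, H) = 6*4 = 24)
v(S, j) = 99 - 151*S (v(S, j) = 3 - (((S + (149*S - 78)) + S) - 1*18) = 3 - (((S + (-78 + 149*S)) + S) - 18) = 3 - (((-78 + 150*S) + S) - 18) = 3 - ((-78 + 151*S) - 18) = 3 - (-96 + 151*S) = 3 + (96 - 151*S) = 99 - 151*S)
-27102/v(T(15, 30), W(-11, 28)) = -27102/(99 - 151*24) = -27102/(99 - 3624) = -27102/(-3525) = -27102*(-1/3525) = 9034/1175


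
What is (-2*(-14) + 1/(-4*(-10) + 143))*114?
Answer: 194750/61 ≈ 3192.6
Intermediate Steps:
(-2*(-14) + 1/(-4*(-10) + 143))*114 = (28 + 1/(40 + 143))*114 = (28 + 1/183)*114 = (5125/183)*114 = 194750/61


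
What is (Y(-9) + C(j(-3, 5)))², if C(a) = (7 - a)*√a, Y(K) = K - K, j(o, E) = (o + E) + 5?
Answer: 0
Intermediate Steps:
j(o, E) = 5 + E + o (j(o, E) = (E + o) + 5 = 5 + E + o)
Y(K) = 0
C(a) = √a*(7 - a)
(Y(-9) + C(j(-3, 5)))² = (0 + √(5 + 5 - 3)*(7 - (5 + 5 - 3)))² = (0 + √7*(7 - 1*7))² = (0 + √7*(7 - 7))² = (0 + √7*0)² = (0 + 0)² = 0² = 0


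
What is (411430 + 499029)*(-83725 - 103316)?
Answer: -170293161819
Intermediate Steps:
(411430 + 499029)*(-83725 - 103316) = 910459*(-187041) = -170293161819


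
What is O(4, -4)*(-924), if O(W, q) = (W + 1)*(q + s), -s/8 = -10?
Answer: -351120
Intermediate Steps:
s = 80 (s = -8*(-10) = 80)
O(W, q) = (1 + W)*(80 + q) (O(W, q) = (W + 1)*(q + 80) = (1 + W)*(80 + q))
O(4, -4)*(-924) = (80 - 4 + 80*4 + 4*(-4))*(-924) = (80 - 4 + 320 - 16)*(-924) = 380*(-924) = -351120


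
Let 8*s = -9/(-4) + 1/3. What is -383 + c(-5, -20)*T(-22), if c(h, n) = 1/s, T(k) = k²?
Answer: 34591/31 ≈ 1115.8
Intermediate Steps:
s = 31/96 (s = (-9/(-4) + 1/3)/8 = (-9*(-¼) + 1*(⅓))/8 = (9/4 + ⅓)/8 = (⅛)*(31/12) = 31/96 ≈ 0.32292)
c(h, n) = 96/31 (c(h, n) = 1/(31/96) = 96/31)
-383 + c(-5, -20)*T(-22) = -383 + (96/31)*(-22)² = -383 + (96/31)*484 = -383 + 46464/31 = 34591/31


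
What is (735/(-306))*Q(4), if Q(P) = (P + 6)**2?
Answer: -12250/51 ≈ -240.20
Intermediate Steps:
Q(P) = (6 + P)**2
(735/(-306))*Q(4) = (735/(-306))*(6 + 4)**2 = (735*(-1/306))*10**2 = -245/102*100 = -12250/51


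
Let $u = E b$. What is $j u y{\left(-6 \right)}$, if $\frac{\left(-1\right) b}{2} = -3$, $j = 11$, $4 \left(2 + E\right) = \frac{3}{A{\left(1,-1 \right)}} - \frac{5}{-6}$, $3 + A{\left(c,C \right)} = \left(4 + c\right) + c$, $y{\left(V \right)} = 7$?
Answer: $- \frac{2849}{4} \approx -712.25$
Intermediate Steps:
$A{\left(c,C \right)} = 1 + 2 c$ ($A{\left(c,C \right)} = -3 + \left(\left(4 + c\right) + c\right) = -3 + \left(4 + 2 c\right) = 1 + 2 c$)
$E = - \frac{37}{24}$ ($E = -2 + \frac{\frac{3}{1 + 2 \cdot 1} - \frac{5}{-6}}{4} = -2 + \frac{\frac{3}{1 + 2} - - \frac{5}{6}}{4} = -2 + \frac{\frac{3}{3} + \frac{5}{6}}{4} = -2 + \frac{3 \cdot \frac{1}{3} + \frac{5}{6}}{4} = -2 + \frac{1 + \frac{5}{6}}{4} = -2 + \frac{1}{4} \cdot \frac{11}{6} = -2 + \frac{11}{24} = - \frac{37}{24} \approx -1.5417$)
$b = 6$ ($b = \left(-2\right) \left(-3\right) = 6$)
$u = - \frac{37}{4}$ ($u = \left(- \frac{37}{24}\right) 6 = - \frac{37}{4} \approx -9.25$)
$j u y{\left(-6 \right)} = 11 \left(- \frac{37}{4}\right) 7 = \left(- \frac{407}{4}\right) 7 = - \frac{2849}{4}$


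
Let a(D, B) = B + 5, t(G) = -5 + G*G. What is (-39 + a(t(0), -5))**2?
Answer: 1521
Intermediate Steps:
t(G) = -5 + G**2
a(D, B) = 5 + B
(-39 + a(t(0), -5))**2 = (-39 + (5 - 5))**2 = (-39 + 0)**2 = (-39)**2 = 1521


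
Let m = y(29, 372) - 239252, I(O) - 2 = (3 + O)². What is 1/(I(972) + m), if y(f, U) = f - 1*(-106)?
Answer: 1/711510 ≈ 1.4055e-6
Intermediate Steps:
y(f, U) = 106 + f (y(f, U) = f + 106 = 106 + f)
I(O) = 2 + (3 + O)²
m = -239117 (m = (106 + 29) - 239252 = 135 - 239252 = -239117)
1/(I(972) + m) = 1/((2 + (3 + 972)²) - 239117) = 1/((2 + 975²) - 239117) = 1/((2 + 950625) - 239117) = 1/(950627 - 239117) = 1/711510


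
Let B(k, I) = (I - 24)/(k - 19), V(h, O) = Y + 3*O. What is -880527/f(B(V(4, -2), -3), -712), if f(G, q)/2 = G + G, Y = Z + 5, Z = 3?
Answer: -4989653/36 ≈ -1.3860e+5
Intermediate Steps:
Y = 8 (Y = 3 + 5 = 8)
V(h, O) = 8 + 3*O
B(k, I) = (-24 + I)/(-19 + k)
f(G, q) = 4*G (f(G, q) = 2*(G + G) = 2*(2*G) = 4*G)
-880527/f(B(V(4, -2), -3), -712) = -880527*(-19 + (8 + 3*(-2)))/(4*(-24 - 3)) = -880527/(4*(-27/(-19 + (8 - 6)))) = -880527/(4*(-27/(-19 + 2))) = -880527/(4*(-27/(-17))) = -880527/(4*(-1/17*(-27))) = -880527/(4*(27/17)) = -880527/108/17 = -880527*17/108 = -4989653/36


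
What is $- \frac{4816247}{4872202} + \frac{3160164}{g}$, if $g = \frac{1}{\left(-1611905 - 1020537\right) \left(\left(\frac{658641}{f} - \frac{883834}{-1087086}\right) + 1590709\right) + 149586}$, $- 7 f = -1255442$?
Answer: $- \frac{1047531125120888183866474006243693229}{79160140431829886} \approx -1.3233 \cdot 10^{19}$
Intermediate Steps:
$f = \frac{1255442}{7}$ ($f = \left(- \frac{1}{7}\right) \left(-1255442\right) = \frac{1255442}{7} \approx 1.7935 \cdot 10^{5}$)
$g = - \frac{48741907929}{204104830691850035905033}$ ($g = \frac{1}{\left(-1611905 - 1020537\right) \left(\left(\frac{658641}{\frac{1255442}{7}} - \frac{883834}{-1087086}\right) + 1590709\right) + 149586} = \frac{1}{- 2632442 \left(\left(658641 \cdot \frac{7}{1255442} - - \frac{63131}{77649}\right) + 1590709\right) + 149586} = \frac{1}{- 2632442 \left(\left(\frac{4610487}{1255442} + \frac{63131}{77649}\right) + 1590709\right) + 149586} = \frac{1}{- 2632442 \left(\frac{437257013965}{97483815858} + 1590709\right) + 149586} = \frac{1}{\left(-2632442\right) \frac{155068820496677287}{97483815858} + 149586} = \frac{1}{- \frac{204104837982957075372427}{48741907929} + 149586} = \frac{1}{- \frac{204104830691850035905033}{48741907929}} = - \frac{48741907929}{204104830691850035905033} \approx -2.3881 \cdot 10^{-13}$)
$- \frac{4816247}{4872202} + \frac{3160164}{g} = - \frac{4816247}{4872202} + \frac{3160164}{- \frac{48741907929}{204104830691850035905033}} = \left(-4816247\right) \frac{1}{4872202} + 3160164 \left(- \frac{204104830691850035905033}{48741907929}\right) = - \frac{4816247}{4872202} - \frac{215001579392826525621930901804}{16247302643} = - \frac{1047531125120888183866474006243693229}{79160140431829886}$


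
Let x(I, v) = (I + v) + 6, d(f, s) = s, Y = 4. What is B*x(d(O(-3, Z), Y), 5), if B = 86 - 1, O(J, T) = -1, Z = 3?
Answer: 1275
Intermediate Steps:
B = 85
x(I, v) = 6 + I + v
B*x(d(O(-3, Z), Y), 5) = 85*(6 + 4 + 5) = 85*15 = 1275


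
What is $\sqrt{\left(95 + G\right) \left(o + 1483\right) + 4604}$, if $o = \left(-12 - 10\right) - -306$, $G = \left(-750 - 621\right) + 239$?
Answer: $5 i \sqrt{73111} \approx 1352.0 i$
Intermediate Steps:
$G = -1132$ ($G = -1371 + 239 = -1132$)
$o = 284$ ($o = -22 + 306 = 284$)
$\sqrt{\left(95 + G\right) \left(o + 1483\right) + 4604} = \sqrt{\left(95 - 1132\right) \left(284 + 1483\right) + 4604} = \sqrt{\left(-1037\right) 1767 + 4604} = \sqrt{-1832379 + 4604} = \sqrt{-1827775} = 5 i \sqrt{73111}$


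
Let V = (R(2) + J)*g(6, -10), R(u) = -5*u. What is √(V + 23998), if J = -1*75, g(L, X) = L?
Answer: 8*√367 ≈ 153.26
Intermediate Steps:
J = -75
V = -510 (V = (-5*2 - 75)*6 = (-10 - 75)*6 = -85*6 = -510)
√(V + 23998) = √(-510 + 23998) = √23488 = 8*√367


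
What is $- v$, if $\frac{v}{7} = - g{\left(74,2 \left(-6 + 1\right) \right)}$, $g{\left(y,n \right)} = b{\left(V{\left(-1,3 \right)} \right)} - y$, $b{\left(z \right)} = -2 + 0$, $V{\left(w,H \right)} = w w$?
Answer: $-532$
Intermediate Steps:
$V{\left(w,H \right)} = w^{2}$
$b{\left(z \right)} = -2$
$g{\left(y,n \right)} = -2 - y$
$v = 532$ ($v = 7 \left(- (-2 - 74)\right) = 7 \left(\left(-1\right) \left(-76\right)\right) = 7 \cdot 76 = 532$)
$- v = \left(-1\right) 532 = -532$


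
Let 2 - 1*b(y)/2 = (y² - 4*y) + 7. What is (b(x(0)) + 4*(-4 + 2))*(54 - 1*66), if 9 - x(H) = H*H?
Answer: 1296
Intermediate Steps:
x(H) = 9 - H² (x(H) = 9 - H*H = 9 - H²)
b(y) = -10 - 2*y² + 8*y (b(y) = 4 - 2*((y² - 4*y) + 7) = 4 - 2*(7 + y² - 4*y) = 4 + (-14 - 2*y² + 8*y) = -10 - 2*y² + 8*y)
(b(x(0)) + 4*(-4 + 2))*(54 - 1*66) = ((-10 - 2*(9 - 1*0²)² + 8*(9 - 1*0²)) + 4*(-4 + 2))*(54 - 1*66) = ((-10 - 2*(9 - 1*0)² + 8*(9 - 1*0)) + 4*(-2))*(54 - 66) = ((-10 - 2*(9 + 0)² + 8*(9 + 0)) - 8)*(-12) = ((-10 - 2*9² + 8*9) - 8)*(-12) = ((-10 - 2*81 + 72) - 8)*(-12) = ((-10 - 162 + 72) - 8)*(-12) = (-100 - 8)*(-12) = -108*(-12) = 1296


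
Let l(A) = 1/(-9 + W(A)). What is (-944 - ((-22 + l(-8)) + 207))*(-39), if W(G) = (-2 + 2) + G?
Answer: 748488/17 ≈ 44029.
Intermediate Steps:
W(G) = G (W(G) = 0 + G = G)
l(A) = 1/(-9 + A)
(-944 - ((-22 + l(-8)) + 207))*(-39) = (-944 - ((-22 + 1/(-9 - 8)) + 207))*(-39) = (-944 - ((-22 + 1/(-17)) + 207))*(-39) = (-944 - ((-22 - 1/17) + 207))*(-39) = (-944 - (-375/17 + 207))*(-39) = (-944 - 1*3144/17)*(-39) = (-944 - 3144/17)*(-39) = -19192/17*(-39) = 748488/17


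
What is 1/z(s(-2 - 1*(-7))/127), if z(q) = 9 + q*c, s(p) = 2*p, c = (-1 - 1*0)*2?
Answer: 127/1123 ≈ 0.11309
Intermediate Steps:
c = -2 (c = (-1 + 0)*2 = -1*2 = -2)
z(q) = 9 - 2*q (z(q) = 9 + q*(-2) = 9 - 2*q)
1/z(s(-2 - 1*(-7))/127) = 1/(9 - 2*2*(-2 - 1*(-7))/127) = 1/(9 - 2*2*(-2 + 7)/127) = 1/(9 - 2*2*5/127) = 1/(9 - 20/127) = 1/(1123/127) = 127/1123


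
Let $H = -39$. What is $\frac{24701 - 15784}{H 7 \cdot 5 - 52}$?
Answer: $- \frac{8917}{1417} \approx -6.2929$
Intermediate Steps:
$\frac{24701 - 15784}{H 7 \cdot 5 - 52} = \frac{24701 - 15784}{- 39 \cdot 7 \cdot 5 - 52} = \frac{24701 - 15784}{\left(-39\right) 35 - 52} = \frac{8917}{-1365 - 52} = \frac{8917}{-1417} = 8917 \left(- \frac{1}{1417}\right) = - \frac{8917}{1417}$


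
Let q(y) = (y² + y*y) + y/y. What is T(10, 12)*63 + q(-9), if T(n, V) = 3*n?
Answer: 2053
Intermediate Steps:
q(y) = 1 + 2*y² (q(y) = (y² + y²) + 1 = 2*y² + 1 = 1 + 2*y²)
T(10, 12)*63 + q(-9) = (3*10)*63 + (1 + 2*(-9)²) = 30*63 + (1 + 2*81) = 1890 + (1 + 162) = 1890 + 163 = 2053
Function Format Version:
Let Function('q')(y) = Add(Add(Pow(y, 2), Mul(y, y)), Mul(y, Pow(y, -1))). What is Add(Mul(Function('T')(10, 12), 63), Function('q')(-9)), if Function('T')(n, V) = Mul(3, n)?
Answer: 2053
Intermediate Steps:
Function('q')(y) = Add(1, Mul(2, Pow(y, 2))) (Function('q')(y) = Add(Add(Pow(y, 2), Pow(y, 2)), 1) = Add(Mul(2, Pow(y, 2)), 1) = Add(1, Mul(2, Pow(y, 2))))
Add(Mul(Function('T')(10, 12), 63), Function('q')(-9)) = Add(Mul(Mul(3, 10), 63), Add(1, Mul(2, Pow(-9, 2)))) = Add(Mul(30, 63), Add(1, Mul(2, 81))) = Add(1890, Add(1, 162)) = Add(1890, 163) = 2053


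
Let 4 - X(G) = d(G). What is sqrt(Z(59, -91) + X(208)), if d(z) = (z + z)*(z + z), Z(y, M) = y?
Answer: I*sqrt(172993) ≈ 415.92*I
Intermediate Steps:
d(z) = 4*z**2 (d(z) = (2*z)*(2*z) = 4*z**2)
X(G) = 4 - 4*G**2
sqrt(Z(59, -91) + X(208)) = sqrt(59 + (4 - 4*208**2)) = sqrt(59 + (4 - 4*43264)) = sqrt(59 + (4 - 173056)) = sqrt(59 - 173052) = sqrt(-172993) = I*sqrt(172993)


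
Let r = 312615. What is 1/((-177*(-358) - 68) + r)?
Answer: 1/375913 ≈ 2.6602e-6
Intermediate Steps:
1/((-177*(-358) - 68) + r) = 1/((-177*(-358) - 68) + 312615) = 1/((63366 - 68) + 312615) = 1/(63298 + 312615) = 1/375913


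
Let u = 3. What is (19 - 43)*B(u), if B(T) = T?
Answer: -72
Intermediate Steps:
(19 - 43)*B(u) = (19 - 43)*3 = -24*3 = -72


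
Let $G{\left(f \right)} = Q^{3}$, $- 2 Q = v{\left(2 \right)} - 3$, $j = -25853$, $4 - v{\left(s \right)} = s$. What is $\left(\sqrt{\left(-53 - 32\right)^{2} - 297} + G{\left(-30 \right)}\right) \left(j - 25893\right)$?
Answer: $- \frac{25873}{4} - 206984 \sqrt{433} \approx -4.3135 \cdot 10^{6}$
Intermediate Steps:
$v{\left(s \right)} = 4 - s$
$Q = \frac{1}{2}$ ($Q = - \frac{\left(4 - 2\right) - 3}{2} = - \frac{2 - 3}{2} = \left(- \frac{1}{2}\right) \left(-1\right) = \frac{1}{2} \approx 0.5$)
$G{\left(f \right)} = \frac{1}{8}$ ($G{\left(f \right)} = \left(\frac{1}{2}\right)^{3} = \frac{1}{8}$)
$\left(\sqrt{\left(-53 - 32\right)^{2} - 297} + G{\left(-30 \right)}\right) \left(j - 25893\right) = \left(\sqrt{\left(-53 - 32\right)^{2} - 297} + \frac{1}{8}\right) \left(-25853 - 25893\right) = \left(\sqrt{\left(-85\right)^{2} - 297} + \frac{1}{8}\right) \left(-51746\right) = \left(\sqrt{7225 - 297} + \frac{1}{8}\right) \left(-51746\right) = \left(\sqrt{6928} + \frac{1}{8}\right) \left(-51746\right) = \left(4 \sqrt{433} + \frac{1}{8}\right) \left(-51746\right) = \left(\frac{1}{8} + 4 \sqrt{433}\right) \left(-51746\right) = - \frac{25873}{4} - 206984 \sqrt{433}$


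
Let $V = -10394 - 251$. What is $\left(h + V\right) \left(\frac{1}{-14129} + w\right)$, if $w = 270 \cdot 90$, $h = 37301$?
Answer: $\frac{9151929736544}{14129} \approx 6.4774 \cdot 10^{8}$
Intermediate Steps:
$w = 24300$
$V = -10645$ ($V = -10394 - 251 = -10645$)
$\left(h + V\right) \left(\frac{1}{-14129} + w\right) = \left(37301 - 10645\right) \left(\frac{1}{-14129} + 24300\right) = 26656 \left(- \frac{1}{14129} + 24300\right) = 26656 \cdot \frac{343334699}{14129} = \frac{9151929736544}{14129}$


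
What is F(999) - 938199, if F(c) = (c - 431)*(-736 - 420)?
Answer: -1594807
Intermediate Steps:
F(c) = 498236 - 1156*c (F(c) = (-431 + c)*(-1156) = 498236 - 1156*c)
F(999) - 938199 = (498236 - 1156*999) - 938199 = (498236 - 1154844) - 938199 = -656608 - 938199 = -1594807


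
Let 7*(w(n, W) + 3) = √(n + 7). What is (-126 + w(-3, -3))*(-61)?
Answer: 54961/7 ≈ 7851.6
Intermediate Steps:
w(n, W) = -3 + √(7 + n)/7 (w(n, W) = -3 + √(n + 7)/7 = -3 + √(7 + n)/7)
(-126 + w(-3, -3))*(-61) = (-126 + (-3 + √(7 - 3)/7))*(-61) = (-126 + (-3 + √4/7))*(-61) = (-126 + (-3 + (⅐)*2))*(-61) = (-126 + (-3 + 2/7))*(-61) = (-126 - 19/7)*(-61) = -901/7*(-61) = 54961/7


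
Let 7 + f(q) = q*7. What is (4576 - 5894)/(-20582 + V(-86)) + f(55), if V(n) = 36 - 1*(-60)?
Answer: 3872513/10243 ≈ 378.06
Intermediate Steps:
V(n) = 96 (V(n) = 36 + 60 = 96)
f(q) = -7 + 7*q (f(q) = -7 + q*7 = -7 + 7*q)
(4576 - 5894)/(-20582 + V(-86)) + f(55) = (4576 - 5894)/(-20582 + 96) + (-7 + 7*55) = -1318/(-20486) + (-7 + 385) = -1318*(-1/20486) + 378 = 659/10243 + 378 = 3872513/10243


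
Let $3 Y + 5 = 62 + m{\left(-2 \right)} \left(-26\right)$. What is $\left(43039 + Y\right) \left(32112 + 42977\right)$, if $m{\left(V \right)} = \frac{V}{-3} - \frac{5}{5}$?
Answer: $\frac{29100591772}{9} \approx 3.2334 \cdot 10^{9}$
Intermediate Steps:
$m{\left(V \right)} = -1 - \frac{V}{3}$ ($m{\left(V \right)} = V \left(- \frac{1}{3}\right) - 1 = - \frac{V}{3} - 1 = -1 - \frac{V}{3}$)
$Y = \frac{197}{9}$ ($Y = - \frac{5}{3} + \frac{62 + \left(-1 - - \frac{2}{3}\right) \left(-26\right)}{3} = - \frac{5}{3} + \frac{62 + \left(-1 + \frac{2}{3}\right) \left(-26\right)}{3} = - \frac{5}{3} + \frac{62 - - \frac{26}{3}}{3} = - \frac{5}{3} + \frac{62 + \frac{26}{3}}{3} = - \frac{5}{3} + \frac{1}{3} \cdot \frac{212}{3} = - \frac{5}{3} + \frac{212}{9} = \frac{197}{9} \approx 21.889$)
$\left(43039 + Y\right) \left(32112 + 42977\right) = \left(43039 + \frac{197}{9}\right) \left(32112 + 42977\right) = \frac{387548}{9} \cdot 75089 = \frac{29100591772}{9}$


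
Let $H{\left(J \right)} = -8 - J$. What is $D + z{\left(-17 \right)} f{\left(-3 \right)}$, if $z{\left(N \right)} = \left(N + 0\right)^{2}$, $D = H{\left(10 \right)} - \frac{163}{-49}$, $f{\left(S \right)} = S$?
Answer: $- \frac{43202}{49} \approx -881.67$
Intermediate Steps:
$D = - \frac{719}{49}$ ($D = \left(-8 - 10\right) - \frac{163}{-49} = \left(-8 - 10\right) - 163 \left(- \frac{1}{49}\right) = -18 - - \frac{163}{49} = -18 + \frac{163}{49} = - \frac{719}{49} \approx -14.673$)
$z{\left(N \right)} = N^{2}$
$D + z{\left(-17 \right)} f{\left(-3 \right)} = - \frac{719}{49} + \left(-17\right)^{2} \left(-3\right) = - \frac{719}{49} + 289 \left(-3\right) = - \frac{719}{49} - 867 = - \frac{43202}{49}$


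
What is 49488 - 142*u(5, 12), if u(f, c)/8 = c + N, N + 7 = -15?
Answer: 60848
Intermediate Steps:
N = -22 (N = -7 - 15 = -22)
u(f, c) = -176 + 8*c (u(f, c) = 8*(c - 22) = 8*(-22 + c) = -176 + 8*c)
49488 - 142*u(5, 12) = 49488 - 142*(-176 + 8*12) = 49488 - 142*(-176 + 96) = 49488 - 142*(-80) = 49488 - 1*(-11360) = 49488 + 11360 = 60848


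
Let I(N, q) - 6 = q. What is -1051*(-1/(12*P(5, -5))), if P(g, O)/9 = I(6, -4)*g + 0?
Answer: 1051/1080 ≈ 0.97315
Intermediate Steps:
I(N, q) = 6 + q
P(g, O) = 18*g (P(g, O) = 9*((6 - 4)*g + 0) = 9*(2*g + 0) = 9*(2*g) = 18*g)
-1051*(-1/(12*P(5, -5))) = -1051/(((18*5)*12)*(-1)) = -1051/((90*12)*(-1)) = -1051/(1080*(-1)) = -1051/(-1080) = -1051*(-1/1080) = 1051/1080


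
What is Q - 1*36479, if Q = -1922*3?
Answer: -42245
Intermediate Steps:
Q = -5766
Q - 1*36479 = -5766 - 1*36479 = -5766 - 36479 = -42245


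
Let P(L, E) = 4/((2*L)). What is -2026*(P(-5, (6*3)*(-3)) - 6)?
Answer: 64832/5 ≈ 12966.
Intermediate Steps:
P(L, E) = 2/L (P(L, E) = 4*(1/(2*L)) = 2/L)
-2026*(P(-5, (6*3)*(-3)) - 6) = -2026*(2/(-5) - 6) = -2026*(2*(-1/5) - 6) = -2026*(-2/5 - 6) = -2026*(-32/5) = 64832/5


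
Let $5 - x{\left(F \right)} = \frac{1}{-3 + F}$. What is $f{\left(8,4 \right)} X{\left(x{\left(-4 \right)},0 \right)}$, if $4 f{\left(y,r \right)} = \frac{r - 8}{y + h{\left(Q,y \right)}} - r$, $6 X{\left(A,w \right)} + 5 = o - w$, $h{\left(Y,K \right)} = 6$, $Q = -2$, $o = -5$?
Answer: $\frac{25}{14} \approx 1.7857$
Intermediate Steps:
$x{\left(F \right)} = 5 - \frac{1}{-3 + F}$
$X{\left(A,w \right)} = - \frac{5}{3} - \frac{w}{6}$ ($X{\left(A,w \right)} = - \frac{5}{6} + \frac{-5 - w}{6} = - \frac{5}{6} - \left(\frac{5}{6} + \frac{w}{6}\right) = - \frac{5}{3} - \frac{w}{6}$)
$f{\left(y,r \right)} = - \frac{r}{4} + \frac{-8 + r}{4 \left(6 + y\right)}$ ($f{\left(y,r \right)} = \frac{\frac{r - 8}{y + 6} - r}{4} = \frac{\frac{-8 + r}{6 + y} - r}{4} = \frac{- r + \frac{-8 + r}{6 + y}}{4} = - \frac{r}{4} + \frac{-8 + r}{4 \left(6 + y\right)}$)
$f{\left(8,4 \right)} X{\left(x{\left(-4 \right)},0 \right)} = \frac{-8 - 20 - 4 \cdot 8}{4 \left(6 + 8\right)} \left(- \frac{5}{3} - 0\right) = \frac{-8 - 20 - 32}{4 \cdot 14} \left(- \frac{5}{3} + 0\right) = \frac{1}{4} \cdot \frac{1}{14} \left(-60\right) \left(- \frac{5}{3}\right) = \left(- \frac{15}{14}\right) \left(- \frac{5}{3}\right) = \frac{25}{14}$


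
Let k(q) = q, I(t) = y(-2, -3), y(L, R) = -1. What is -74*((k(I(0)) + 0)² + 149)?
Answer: -11100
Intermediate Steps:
I(t) = -1
-74*((k(I(0)) + 0)² + 149) = -74*((-1 + 0)² + 149) = -74*((-1)² + 149) = -74*(1 + 149) = -74*150 = -11100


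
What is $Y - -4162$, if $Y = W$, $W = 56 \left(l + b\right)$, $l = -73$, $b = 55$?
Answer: $3154$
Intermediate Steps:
$W = -1008$ ($W = 56 \left(-73 + 55\right) = 56 \left(-18\right) = -1008$)
$Y = -1008$
$Y - -4162 = -1008 - -4162 = -1008 + 4162 = 3154$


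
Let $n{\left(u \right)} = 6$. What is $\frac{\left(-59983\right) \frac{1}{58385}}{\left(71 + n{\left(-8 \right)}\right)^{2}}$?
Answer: $- \frac{779}{4495645} \approx -0.00017328$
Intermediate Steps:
$\frac{\left(-59983\right) \frac{1}{58385}}{\left(71 + n{\left(-8 \right)}\right)^{2}} = \frac{\left(-59983\right) \frac{1}{58385}}{\left(71 + 6\right)^{2}} = \frac{\left(-59983\right) \frac{1}{58385}}{77^{2}} = - \frac{59983}{58385 \cdot 5929} = \left(- \frac{59983}{58385}\right) \frac{1}{5929} = - \frac{779}{4495645}$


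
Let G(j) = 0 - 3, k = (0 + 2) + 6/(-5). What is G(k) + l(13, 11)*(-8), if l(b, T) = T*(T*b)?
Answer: -12587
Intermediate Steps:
l(b, T) = b*T**2
k = 4/5 (k = 2 + 6*(-1/5) = 2 - 6/5 = 4/5 ≈ 0.80000)
G(j) = -3
G(k) + l(13, 11)*(-8) = -3 + (13*11**2)*(-8) = -3 + (13*121)*(-8) = -3 + 1573*(-8) = -3 - 12584 = -12587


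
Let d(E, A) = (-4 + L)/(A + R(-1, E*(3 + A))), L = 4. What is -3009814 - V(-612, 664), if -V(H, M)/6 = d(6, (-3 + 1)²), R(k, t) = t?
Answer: -3009814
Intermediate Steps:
d(E, A) = 0 (d(E, A) = (-4 + 4)/(A + E*(3 + A)) = 0/(A + E*(3 + A)) = 0)
V(H, M) = 0 (V(H, M) = -6*0 = 0)
-3009814 - V(-612, 664) = -3009814 - 1*0 = -3009814 + 0 = -3009814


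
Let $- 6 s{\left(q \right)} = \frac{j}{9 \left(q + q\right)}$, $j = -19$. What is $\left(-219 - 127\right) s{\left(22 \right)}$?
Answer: $- \frac{3287}{1188} \approx -2.7668$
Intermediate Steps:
$s{\left(q \right)} = \frac{19}{108 q}$ ($s{\left(q \right)} = - \frac{\left(-19\right) \frac{1}{9 \left(q + q\right)}}{6} = - \frac{\left(-19\right) \frac{1}{9 \cdot 2 q}}{6} = - \frac{\left(-19\right) \frac{1}{18 q}}{6} = - \frac{\left(- \frac{19}{18}\right) \frac{1}{q}}{6} = \frac{19}{108 q}$)
$\left(-219 - 127\right) s{\left(22 \right)} = \left(-219 - 127\right) \frac{19}{108 \cdot 22} = - 346 \cdot \frac{19}{108} \cdot \frac{1}{22} = \left(-346\right) \frac{19}{2376} = - \frac{3287}{1188}$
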